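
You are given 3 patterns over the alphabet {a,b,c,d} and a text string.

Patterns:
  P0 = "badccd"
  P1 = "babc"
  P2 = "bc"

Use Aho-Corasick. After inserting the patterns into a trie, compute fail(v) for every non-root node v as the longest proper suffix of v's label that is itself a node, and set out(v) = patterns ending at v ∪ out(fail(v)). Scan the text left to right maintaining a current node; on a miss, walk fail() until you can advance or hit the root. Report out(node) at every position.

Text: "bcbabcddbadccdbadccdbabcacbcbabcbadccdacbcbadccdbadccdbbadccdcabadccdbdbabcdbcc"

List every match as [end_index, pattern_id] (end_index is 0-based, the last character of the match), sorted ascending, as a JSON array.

Construct AC machine:
Trie (insert patterns):
  0='ε' goto b→1
  1='b' goto a→2 c→9
  2='ba' goto b→7 d→3
  3='bad' goto c→4
  4='badc' goto c→5
  5='badcc' goto d→6
  6='badccd' goto ·  [P0 ends]
  7='bab' goto c→8
  8='babc' goto ·  [P1 ends]
  9='bc' goto ·  [P2 ends]

BFS fail/out derivation:
  fail(1) 'b': from fail(0)=0 chase 'b': 0 ⇒ 0;  out=∅∪out(0)=∅
  fail(2) 'ba': from fail(1)=0 chase 'a': 0 ⇒ 0;  out=∅∪out(0)=∅
  fail(9) 'bc': from fail(1)=0 chase 'c': 0 ⇒ 0;  out={2}∪out(0)={2}
  fail(3) 'bad': from fail(2)=0 chase 'd': 0 ⇒ 0;  out=∅∪out(0)=∅
  fail(7) 'bab': from fail(2)=0 chase 'b': 0 ⇒ 1;  out=∅∪out(1)=∅
  fail(4) 'badc': from fail(3)=0 chase 'c': 0 ⇒ 0;  out=∅∪out(0)=∅
  fail(8) 'babc': from fail(7)=1 chase 'c': 1 ⇒ 9;  out={1}∪out(9)={1,2}
  fail(5) 'badcc': from fail(4)=0 chase 'c': 0 ⇒ 0;  out=∅∪out(0)=∅
  fail(6) 'badccd': from fail(5)=0 chase 'd': 0 ⇒ 0;  out={0}∪out(0)={0}

Scan:
pos 0 'b': at 1
pos 1 'c': at 9  emit P2@[0:1]
pos 2 'b': at 1 (fail-walked)
pos 3 'a': at 2
pos 4 'b': at 7
pos 5 'c': at 8  emit P1@[2:5],P2@[4:5]
pos 6 'd': at 0 (fail-walked)
pos 7 'd': at 0
pos 8 'b': at 1
pos 9 'a': at 2
pos 10 'd': at 3
pos 11 'c': at 4
pos 12 'c': at 5
pos 13 'd': at 6  emit P0@[8:13]
pos 14 'b': at 1 (fail-walked)
pos 15 'a': at 2
pos 16 'd': at 3
pos 17 'c': at 4
pos 18 'c': at 5
pos 19 'd': at 6  emit P0@[14:19]
pos 20 'b': at 1 (fail-walked)
pos 21 'a': at 2
pos 22 'b': at 7
pos 23 'c': at 8  emit P1@[20:23],P2@[22:23]
pos 24 'a': at 0 (fail-walked)
pos 25 'c': at 0
pos 26 'b': at 1
pos 27 'c': at 9  emit P2@[26:27]
pos 28 'b': at 1 (fail-walked)
pos 29 'a': at 2
pos 30 'b': at 7
pos 31 'c': at 8  emit P1@[28:31],P2@[30:31]
pos 32 'b': at 1 (fail-walked)
pos 33 'a': at 2
pos 34 'd': at 3
pos 35 'c': at 4
pos 36 'c': at 5
pos 37 'd': at 6  emit P0@[32:37]
pos 38 'a': at 0 (fail-walked)
pos 39 'c': at 0
pos 40 'b': at 1
pos 41 'c': at 9  emit P2@[40:41]
pos 42 'b': at 1 (fail-walked)
pos 43 'a': at 2
pos 44 'd': at 3
pos 45 'c': at 4
pos 46 'c': at 5
pos 47 'd': at 6  emit P0@[42:47]
pos 48 'b': at 1 (fail-walked)
pos 49 'a': at 2
pos 50 'd': at 3
pos 51 'c': at 4
pos 52 'c': at 5
pos 53 'd': at 6  emit P0@[48:53]
pos 54 'b': at 1 (fail-walked)
pos 55 'b': at 1 (fail-walked)
pos 56 'a': at 2
pos 57 'd': at 3
pos 58 'c': at 4
pos 59 'c': at 5
pos 60 'd': at 6  emit P0@[55:60]
pos 61 'c': at 0 (fail-walked)
pos 62 'a': at 0
pos 63 'b': at 1
pos 64 'a': at 2
pos 65 'd': at 3
pos 66 'c': at 4
pos 67 'c': at 5
pos 68 'd': at 6  emit P0@[63:68]
pos 69 'b': at 1 (fail-walked)
pos 70 'd': at 0 (fail-walked)
pos 71 'b': at 1
pos 72 'a': at 2
pos 73 'b': at 7
pos 74 'c': at 8  emit P1@[71:74],P2@[73:74]
pos 75 'd': at 0 (fail-walked)
pos 76 'b': at 1
pos 77 'c': at 9  emit P2@[76:77]
pos 78 'c': at 0 (fail-walked)

Matches: [[1,2],[5,1],[5,2],[13,0],[19,0],[23,1],[23,2],[27,2],[31,1],[31,2],[37,0],[41,2],[47,0],[53,0],[60,0],[68,0],[74,1],[74,2],[77,2]]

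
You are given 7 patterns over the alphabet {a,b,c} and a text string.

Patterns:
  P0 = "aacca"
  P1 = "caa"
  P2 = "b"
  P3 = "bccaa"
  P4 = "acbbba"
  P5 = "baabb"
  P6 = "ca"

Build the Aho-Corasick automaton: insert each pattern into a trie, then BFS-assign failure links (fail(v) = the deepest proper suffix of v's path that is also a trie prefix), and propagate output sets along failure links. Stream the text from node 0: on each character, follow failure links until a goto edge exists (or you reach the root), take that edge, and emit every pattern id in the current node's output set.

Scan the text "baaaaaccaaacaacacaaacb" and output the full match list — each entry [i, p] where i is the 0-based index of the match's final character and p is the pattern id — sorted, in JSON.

Build automaton:
Trie (insert patterns):
  0='ε' goto a→1 b→9 c→6
  1='a' goto a→2 c→14
  2='aa' goto c→3
  3='aac' goto c→4
  4='aacc' goto a→5
  5='aacca' goto ·  ←P0
  6='c' goto a→7
  7='ca' goto a→8  ←P6
  8='caa' goto ·  ←P1
  9='b' goto a→19 c→10  ←P2
  10='bc' goto c→11
  11='bcc' goto a→12
  12='bcca' goto a→13
  13='bccaa' goto ·  ←P3
  14='ac' goto b→15
  15='acb' goto b→16
  16='acbb' goto b→17
  17='acbbb' goto a→18
  18='acbbba' goto ·  ←P4
  19='ba' goto a→20
  20='baa' goto b→21
  21='baab' goto b→22
  22='baabb' goto ·  ←P5

Failure links (BFS by depth):
  n1('a'): parent n0 fail=0; on 'a' 0 → fail=0;  out ∅∪∅=∅
  n6('c'): parent n0 fail=0; on 'c' 0 → fail=0;  out ∅∪∅=∅
  n9('b'): parent n0 fail=0; on 'b' 0 → fail=0;  out {2}∪∅={2}
  n2('aa'): parent n1 fail=0; on 'a' 0 → fail=1;  out ∅∪∅=∅
  n7('ca'): parent n6 fail=0; on 'a' 0 → fail=1;  out {6}∪∅={6}
  n10('bc'): parent n9 fail=0; on 'c' 0 → fail=6;  out ∅∪∅=∅
  n14('ac'): parent n1 fail=0; on 'c' 0 → fail=6;  out ∅∪∅=∅
  n19('ba'): parent n9 fail=0; on 'a' 0 → fail=1;  out ∅∪∅=∅
  n3('aac'): parent n2 fail=1; on 'c' 1 → fail=14;  out ∅∪∅=∅
  n8('caa'): parent n7 fail=1; on 'a' 1 → fail=2;  out {1}∪∅={1}
  n11('bcc'): parent n10 fail=6; on 'c' 6→0 → fail=6;  out ∅∪∅=∅
  n15('acb'): parent n14 fail=6; on 'b' 6→0 → fail=9;  out ∅∪{2}={2}
  n20('baa'): parent n19 fail=1; on 'a' 1 → fail=2;  out ∅∪∅=∅
  n4('aacc'): parent n3 fail=14; on 'c' 14→6→0 → fail=6;  out ∅∪∅=∅
  n12('bcca'): parent n11 fail=6; on 'a' 6 → fail=7;  out ∅∪{6}={6}
  n16('acbb'): parent n15 fail=9; on 'b' 9→0 → fail=9;  out ∅∪{2}={2}
  n21('baab'): parent n20 fail=2; on 'b' 2→1→0 → fail=9;  out ∅∪{2}={2}
  n5('aacca'): parent n4 fail=6; on 'a' 6 → fail=7;  out {0}∪{6}={0,6}
  n13('bccaa'): parent n12 fail=7; on 'a' 7 → fail=8;  out {3}∪{1}={1,3}
  n17('acbbb'): parent n16 fail=9; on 'b' 9→0 → fail=9;  out ∅∪{2}={2}
  n22('baabb'): parent n21 fail=9; on 'b' 9→0 → fail=9;  out {5}∪{2}={2,5}
  n18('acbbba'): parent n17 fail=9; on 'a' 9 → fail=19;  out {4}∪∅={4}

Scan:
[0] read 'b'  n0⇒n9  → match P2@[0:0]
[1] read 'a'  n9⇒n19
[2] read 'a'  n19⇒n20
[3] read 'a'  n20⇒n2 (fail-walked)
[4] read 'a'  n2⇒n2 (fail-walked)
[5] read 'a'  n2⇒n2 (fail-walked)
[6] read 'c'  n2⇒n3
[7] read 'c'  n3⇒n4
[8] read 'a'  n4⇒n5  → match P0@[4:8],P6@[7:8]
[9] read 'a'  n5⇒n8 (fail-walked)  → match P1@[7:9]
[10] read 'a'  n8⇒n2 (fail-walked)
[11] read 'c'  n2⇒n3
[12] read 'a'  n3⇒n7 (fail-walked)  → match P6@[11:12]
[13] read 'a'  n7⇒n8  → match P1@[11:13]
[14] read 'c'  n8⇒n3 (fail-walked)
[15] read 'a'  n3⇒n7 (fail-walked)  → match P6@[14:15]
[16] read 'c'  n7⇒n14 (fail-walked)
[17] read 'a'  n14⇒n7 (fail-walked)  → match P6@[16:17]
[18] read 'a'  n7⇒n8  → match P1@[16:18]
[19] read 'a'  n8⇒n2 (fail-walked)
[20] read 'c'  n2⇒n3
[21] read 'b'  n3⇒n15 (fail-walked)  → match P2@[21:21]

Matches: [[0,2],[8,0],[8,6],[9,1],[12,6],[13,1],[15,6],[17,6],[18,1],[21,2]]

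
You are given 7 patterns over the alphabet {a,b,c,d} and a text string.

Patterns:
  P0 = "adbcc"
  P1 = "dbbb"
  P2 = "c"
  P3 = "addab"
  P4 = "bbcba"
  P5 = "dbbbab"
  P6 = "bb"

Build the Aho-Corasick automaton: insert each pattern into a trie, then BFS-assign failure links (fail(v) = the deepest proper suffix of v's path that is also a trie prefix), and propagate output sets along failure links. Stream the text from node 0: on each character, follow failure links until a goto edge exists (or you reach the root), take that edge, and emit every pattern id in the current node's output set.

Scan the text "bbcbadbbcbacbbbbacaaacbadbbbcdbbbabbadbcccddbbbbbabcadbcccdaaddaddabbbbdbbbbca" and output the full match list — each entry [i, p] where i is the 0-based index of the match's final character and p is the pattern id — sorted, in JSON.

Build:
Trie nodes:
  n0 'ε': a→1 b→14 c→10 d→6
  n1 'a': d→2
  n2 'ad': b→3 d→11
  n3 'adb': c→4
  n4 'adbc': c→5
  n5 'adbcc': ·  ←P0
  n6 'd': b→7
  n7 'db': b→8
  n8 'dbb': b→9
  n9 'dbbb': a→19  ←P1
  n10 'c': ·  ←P2
  n11 'add': a→12
  n12 'adda': b→13
  n13 'addab': ·  ←P3
  n14 'b': b→15
  n15 'bb': c→16  ←P6
  n16 'bbc': b→17
  n17 'bbcb': a→18
  n18 'bbcba': ·  ←P4
  n19 'dbbba': b→20
  n20 'dbbbab': ·  ←P5

Failure links (BFS by depth):
  fail(1) 'a': from fail(0)=0 chase 'a': 0 ⇒ 0;  out=∅∪out(0)=∅
  fail(6) 'd': from fail(0)=0 chase 'd': 0 ⇒ 0;  out=∅∪out(0)=∅
  fail(10) 'c': from fail(0)=0 chase 'c': 0 ⇒ 0;  out={2}∪out(0)={2}
  fail(14) 'b': from fail(0)=0 chase 'b': 0 ⇒ 0;  out=∅∪out(0)=∅
  fail(2) 'ad': from fail(1)=0 chase 'd': 0 ⇒ 6;  out=∅∪out(6)=∅
  fail(7) 'db': from fail(6)=0 chase 'b': 0 ⇒ 14;  out=∅∪out(14)=∅
  fail(15) 'bb': from fail(14)=0 chase 'b': 0 ⇒ 14;  out={6}∪out(14)={6}
  fail(3) 'adb': from fail(2)=6 chase 'b': 6 ⇒ 7;  out=∅∪out(7)=∅
  fail(8) 'dbb': from fail(7)=14 chase 'b': 14 ⇒ 15;  out=∅∪out(15)={6}
  fail(11) 'add': from fail(2)=6 chase 'd': 6→0 ⇒ 6;  out=∅∪out(6)=∅
  fail(16) 'bbc': from fail(15)=14 chase 'c': 14→0 ⇒ 10;  out=∅∪out(10)={2}
  fail(4) 'adbc': from fail(3)=7 chase 'c': 7→14→0 ⇒ 10;  out=∅∪out(10)={2}
  fail(9) 'dbbb': from fail(8)=15 chase 'b': 15→14 ⇒ 15;  out={1}∪out(15)={1,6}
  fail(12) 'adda': from fail(11)=6 chase 'a': 6→0 ⇒ 1;  out=∅∪out(1)=∅
  fail(17) 'bbcb': from fail(16)=10 chase 'b': 10→0 ⇒ 14;  out=∅∪out(14)=∅
  fail(5) 'adbcc': from fail(4)=10 chase 'c': 10→0 ⇒ 10;  out={0}∪out(10)={0,2}
  fail(13) 'addab': from fail(12)=1 chase 'b': 1→0 ⇒ 14;  out={3}∪out(14)={3}
  fail(18) 'bbcba': from fail(17)=14 chase 'a': 14→0 ⇒ 1;  out={4}∪out(1)={4}
  fail(19) 'dbbba': from fail(9)=15 chase 'a': 15→14→0 ⇒ 1;  out=∅∪out(1)=∅
  fail(20) 'dbbbab': from fail(19)=1 chase 'b': 1→0 ⇒ 14;  out={5}∪out(14)={5}

Run:
i=0 'b': node 0→14
i=1 'b': node 14→15  emit P6@[0:1]
i=2 'c': node 15→16  emit P2@[2:2]
i=3 'b': node 16→17
i=4 'a': node 17→18  emit P4@[0:4]
i=5 'd': node 18→2 ·f
i=6 'b': node 2→3
i=7 'b': node 3→8 ·f  emit P6@[6:7]
i=8 'c': node 8→16 ·f  emit P2@[8:8]
i=9 'b': node 16→17
i=10 'a': node 17→18  emit P4@[6:10]
i=11 'c': node 18→10 ·f  emit P2@[11:11]
i=12 'b': node 10→14 ·f
i=13 'b': node 14→15  emit P6@[12:13]
i=14 'b': node 15→15 ·f  emit P6@[13:14]
i=15 'b': node 15→15 ·f  emit P6@[14:15]
i=16 'a': node 15→1 ·f
i=17 'c': node 1→10 ·f  emit P2@[17:17]
i=18 'a': node 10→1 ·f
i=19 'a': node 1→1 ·f
i=20 'a': node 1→1 ·f
i=21 'c': node 1→10 ·f  emit P2@[21:21]
i=22 'b': node 10→14 ·f
i=23 'a': node 14→1 ·f
i=24 'd': node 1→2
i=25 'b': node 2→3
i=26 'b': node 3→8 ·f  emit P6@[25:26]
i=27 'b': node 8→9  emit P1@[24:27],P6@[26:27]
i=28 'c': node 9→16 ·f  emit P2@[28:28]
i=29 'd': node 16→6 ·f
i=30 'b': node 6→7
i=31 'b': node 7→8  emit P6@[30:31]
i=32 'b': node 8→9  emit P1@[29:32],P6@[31:32]
i=33 'a': node 9→19
i=34 'b': node 19→20  emit P5@[29:34]
i=35 'b': node 20→15 ·f  emit P6@[34:35]
i=36 'a': node 15→1 ·f
i=37 'd': node 1→2
i=38 'b': node 2→3
i=39 'c': node 3→4  emit P2@[39:39]
i=40 'c': node 4→5  emit P0@[36:40],P2@[40:40]
i=41 'c': node 5→10 ·f  emit P2@[41:41]
i=42 'd': node 10→6 ·f
i=43 'd': node 6→6 ·f
i=44 'b': node 6→7
i=45 'b': node 7→8  emit P6@[44:45]
i=46 'b': node 8→9  emit P1@[43:46],P6@[45:46]
i=47 'b': node 9→15 ·f  emit P6@[46:47]
i=48 'b': node 15→15 ·f  emit P6@[47:48]
i=49 'a': node 15→1 ·f
i=50 'b': node 1→14 ·f
i=51 'c': node 14→10 ·f  emit P2@[51:51]
i=52 'a': node 10→1 ·f
i=53 'd': node 1→2
i=54 'b': node 2→3
i=55 'c': node 3→4  emit P2@[55:55]
i=56 'c': node 4→5  emit P0@[52:56],P2@[56:56]
i=57 'c': node 5→10 ·f  emit P2@[57:57]
i=58 'd': node 10→6 ·f
i=59 'a': node 6→1 ·f
i=60 'a': node 1→1 ·f
i=61 'd': node 1→2
i=62 'd': node 2→11
i=63 'a': node 11→12
i=64 'd': node 12→2 ·f
i=65 'd': node 2→11
i=66 'a': node 11→12
i=67 'b': node 12→13  emit P3@[63:67]
i=68 'b': node 13→15 ·f  emit P6@[67:68]
i=69 'b': node 15→15 ·f  emit P6@[68:69]
i=70 'b': node 15→15 ·f  emit P6@[69:70]
i=71 'd': node 15→6 ·f
i=72 'b': node 6→7
i=73 'b': node 7→8  emit P6@[72:73]
i=74 'b': node 8→9  emit P1@[71:74],P6@[73:74]
i=75 'b': node 9→15 ·f  emit P6@[74:75]
i=76 'c': node 15→16  emit P2@[76:76]
i=77 'a': node 16→1 ·f

All matches (sorted): [[1,6],[2,2],[4,4],[7,6],[8,2],[10,4],[11,2],[13,6],[14,6],[15,6],[17,2],[21,2],[26,6],[27,1],[27,6],[28,2],[31,6],[32,1],[32,6],[34,5],[35,6],[39,2],[40,0],[40,2],[41,2],[45,6],[46,1],[46,6],[47,6],[48,6],[51,2],[55,2],[56,0],[56,2],[57,2],[67,3],[68,6],[69,6],[70,6],[73,6],[74,1],[74,6],[75,6],[76,2]]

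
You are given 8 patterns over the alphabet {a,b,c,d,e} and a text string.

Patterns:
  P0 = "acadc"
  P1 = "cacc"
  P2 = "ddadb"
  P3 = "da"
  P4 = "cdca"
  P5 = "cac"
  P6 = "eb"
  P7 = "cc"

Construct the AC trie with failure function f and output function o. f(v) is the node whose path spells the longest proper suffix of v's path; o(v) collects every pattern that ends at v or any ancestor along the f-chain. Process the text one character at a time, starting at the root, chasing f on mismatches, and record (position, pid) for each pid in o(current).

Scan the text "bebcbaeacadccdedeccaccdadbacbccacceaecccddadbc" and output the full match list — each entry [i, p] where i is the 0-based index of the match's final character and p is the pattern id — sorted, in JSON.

Build:
Trie (insert patterns):
  0='ε' goto a→1 c→6 d→10 e→19
  1='a' goto c→2
  2='ac' goto a→3
  3='aca' goto d→4
  4='acad' goto c→5
  5='acadc' goto ·  ←P0
  6='c' goto a→7 c→21 d→16
  7='ca' goto c→8
  8='cac' goto c→9  ←P5
  9='cacc' goto ·  ←P1
  10='d' goto a→15 d→11
  11='dd' goto a→12
  12='dda' goto d→13
  13='ddad' goto b→14
  14='ddadb' goto ·  ←P2
  15='da' goto ·  ←P3
  16='cd' goto c→17
  17='cdc' goto a→18
  18='cdca' goto ·  ←P4
  19='e' goto b→20
  20='eb' goto ·  ←P6
  21='cc' goto ·  ←P7

Failure links (BFS by depth):
  n1('a'): parent n0 fail=0; on 'a' 0 → fail=0;  out ∅∪∅=∅
  n6('c'): parent n0 fail=0; on 'c' 0 → fail=0;  out ∅∪∅=∅
  n10('d'): parent n0 fail=0; on 'd' 0 → fail=0;  out ∅∪∅=∅
  n19('e'): parent n0 fail=0; on 'e' 0 → fail=0;  out ∅∪∅=∅
  n2('ac'): parent n1 fail=0; on 'c' 0 → fail=6;  out ∅∪∅=∅
  n7('ca'): parent n6 fail=0; on 'a' 0 → fail=1;  out ∅∪∅=∅
  n11('dd'): parent n10 fail=0; on 'd' 0 → fail=10;  out ∅∪∅=∅
  n15('da'): parent n10 fail=0; on 'a' 0 → fail=1;  out {3}∪∅={3}
  n16('cd'): parent n6 fail=0; on 'd' 0 → fail=10;  out ∅∪∅=∅
  n20('eb'): parent n19 fail=0; on 'b' 0 → fail=0;  out {6}∪∅={6}
  n21('cc'): parent n6 fail=0; on 'c' 0 → fail=6;  out {7}∪∅={7}
  n3('aca'): parent n2 fail=6; on 'a' 6 → fail=7;  out ∅∪∅=∅
  n8('cac'): parent n7 fail=1; on 'c' 1 → fail=2;  out {5}∪∅={5}
  n12('dda'): parent n11 fail=10; on 'a' 10 → fail=15;  out ∅∪{3}={3}
  n17('cdc'): parent n16 fail=10; on 'c' 10→0 → fail=6;  out ∅∪∅=∅
  n4('acad'): parent n3 fail=7; on 'd' 7→1→0 → fail=10;  out ∅∪∅=∅
  n9('cacc'): parent n8 fail=2; on 'c' 2→6 → fail=21;  out {1}∪{7}={1,7}
  n13('ddad'): parent n12 fail=15; on 'd' 15→1→0 → fail=10;  out ∅∪∅=∅
  n18('cdca'): parent n17 fail=6; on 'a' 6 → fail=7;  out {4}∪∅={4}
  n5('acadc'): parent n4 fail=10; on 'c' 10→0 → fail=6;  out {0}∪∅={0}
  n14('ddadb'): parent n13 fail=10; on 'b' 10→0 → fail=0;  out {2}∪∅={2}

Run:
pos 0 'b': at 0
pos 1 'e': at 19
pos 2 'b': at 20  ** P6@[1:2]
pos 3 'c': at 6 (via fail)
pos 4 'b': at 0 (via fail)
pos 5 'a': at 1
pos 6 'e': at 19 (via fail)
pos 7 'a': at 1 (via fail)
pos 8 'c': at 2
pos 9 'a': at 3
pos 10 'd': at 4
pos 11 'c': at 5  ** P0@[7:11]
pos 12 'c': at 21 (via fail)  ** P7@[11:12]
pos 13 'd': at 16 (via fail)
pos 14 'e': at 19 (via fail)
pos 15 'd': at 10 (via fail)
pos 16 'e': at 19 (via fail)
pos 17 'c': at 6 (via fail)
pos 18 'c': at 21  ** P7@[17:18]
pos 19 'a': at 7 (via fail)
pos 20 'c': at 8  ** P5@[18:20]
pos 21 'c': at 9  ** P1@[18:21],P7@[20:21]
pos 22 'd': at 16 (via fail)
pos 23 'a': at 15 (via fail)  ** P3@[22:23]
pos 24 'd': at 10 (via fail)
pos 25 'b': at 0 (via fail)
pos 26 'a': at 1
pos 27 'c': at 2
pos 28 'b': at 0 (via fail)
pos 29 'c': at 6
pos 30 'c': at 21  ** P7@[29:30]
pos 31 'a': at 7 (via fail)
pos 32 'c': at 8  ** P5@[30:32]
pos 33 'c': at 9  ** P1@[30:33],P7@[32:33]
pos 34 'e': at 19 (via fail)
pos 35 'a': at 1 (via fail)
pos 36 'e': at 19 (via fail)
pos 37 'c': at 6 (via fail)
pos 38 'c': at 21  ** P7@[37:38]
pos 39 'c': at 21 (via fail)  ** P7@[38:39]
pos 40 'd': at 16 (via fail)
pos 41 'd': at 11 (via fail)
pos 42 'a': at 12  ** P3@[41:42]
pos 43 'd': at 13
pos 44 'b': at 14  ** P2@[40:44]
pos 45 'c': at 6 (via fail)

Matches: [[2,6],[11,0],[12,7],[18,7],[20,5],[21,1],[21,7],[23,3],[30,7],[32,5],[33,1],[33,7],[38,7],[39,7],[42,3],[44,2]]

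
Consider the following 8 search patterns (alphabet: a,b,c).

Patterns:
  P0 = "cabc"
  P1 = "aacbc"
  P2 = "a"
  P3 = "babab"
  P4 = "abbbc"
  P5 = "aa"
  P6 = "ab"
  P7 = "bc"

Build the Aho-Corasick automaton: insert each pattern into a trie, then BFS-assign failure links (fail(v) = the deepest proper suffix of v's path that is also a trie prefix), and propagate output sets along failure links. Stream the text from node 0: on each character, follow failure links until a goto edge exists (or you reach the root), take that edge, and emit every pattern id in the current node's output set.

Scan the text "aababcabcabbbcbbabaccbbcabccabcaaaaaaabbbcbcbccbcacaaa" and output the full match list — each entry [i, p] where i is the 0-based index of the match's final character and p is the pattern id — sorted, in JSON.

Build:
Trie (insert patterns):
  n0 'ε': a→5 b→10 c→1
  n1 'c': a→2
  n2 'ca': b→3
  n3 'cab': c→4
  n4 'cabc': ·  [P0 ends]
  n5 'a': a→6 b→15  [P2 ends]
  n6 'aa': c→7  [P5 ends]
  n7 'aac': b→8
  n8 'aacb': c→9
  n9 'aacbc': ·  [P1 ends]
  n10 'b': a→11 c→19
  n11 'ba': b→12
  n12 'bab': a→13
  n13 'baba': b→14
  n14 'babab': ·  [P3 ends]
  n15 'ab': b→16  [P6 ends]
  n16 'abb': b→17
  n17 'abbb': c→18
  n18 'abbbc': ·  [P4 ends]
  n19 'bc': ·  [P7 ends]

BFS fail/out derivation:
  fail(1) 'c': from fail(0)=0 chase 'c': 0 ⇒ 0;  out=∅∪out(0)=∅
  fail(5) 'a': from fail(0)=0 chase 'a': 0 ⇒ 0;  out={2}∪out(0)={2}
  fail(10) 'b': from fail(0)=0 chase 'b': 0 ⇒ 0;  out=∅∪out(0)=∅
  fail(2) 'ca': from fail(1)=0 chase 'a': 0 ⇒ 5;  out=∅∪out(5)={2}
  fail(6) 'aa': from fail(5)=0 chase 'a': 0 ⇒ 5;  out={5}∪out(5)={2,5}
  fail(11) 'ba': from fail(10)=0 chase 'a': 0 ⇒ 5;  out=∅∪out(5)={2}
  fail(15) 'ab': from fail(5)=0 chase 'b': 0 ⇒ 10;  out={6}∪out(10)={6}
  fail(19) 'bc': from fail(10)=0 chase 'c': 0 ⇒ 1;  out={7}∪out(1)={7}
  fail(3) 'cab': from fail(2)=5 chase 'b': 5 ⇒ 15;  out=∅∪out(15)={6}
  fail(7) 'aac': from fail(6)=5 chase 'c': 5→0 ⇒ 1;  out=∅∪out(1)=∅
  fail(12) 'bab': from fail(11)=5 chase 'b': 5 ⇒ 15;  out=∅∪out(15)={6}
  fail(16) 'abb': from fail(15)=10 chase 'b': 10→0 ⇒ 10;  out=∅∪out(10)=∅
  fail(4) 'cabc': from fail(3)=15 chase 'c': 15→10 ⇒ 19;  out={0}∪out(19)={0,7}
  fail(8) 'aacb': from fail(7)=1 chase 'b': 1→0 ⇒ 10;  out=∅∪out(10)=∅
  fail(13) 'baba': from fail(12)=15 chase 'a': 15→10 ⇒ 11;  out=∅∪out(11)={2}
  fail(17) 'abbb': from fail(16)=10 chase 'b': 10→0 ⇒ 10;  out=∅∪out(10)=∅
  fail(9) 'aacbc': from fail(8)=10 chase 'c': 10 ⇒ 19;  out={1}∪out(19)={1,7}
  fail(14) 'babab': from fail(13)=11 chase 'b': 11 ⇒ 12;  out={3}∪out(12)={3,6}
  fail(18) 'abbbc': from fail(17)=10 chase 'c': 10 ⇒ 19;  out={4}∪out(19)={4,7}

Run:
[0] read 'a'  n0⇒n5  → match P2@[0:0]
[1] read 'a'  n5⇒n6  → match P2@[1:1],P5@[0:1]
[2] read 'b'  n6⇒n15 ·f  → match P6@[1:2]
[3] read 'a'  n15⇒n11 ·f  → match P2@[3:3]
[4] read 'b'  n11⇒n12  → match P6@[3:4]
[5] read 'c'  n12⇒n19 ·f  → match P7@[4:5]
[6] read 'a'  n19⇒n2 ·f  → match P2@[6:6]
[7] read 'b'  n2⇒n3  → match P6@[6:7]
[8] read 'c'  n3⇒n4  → match P0@[5:8],P7@[7:8]
[9] read 'a'  n4⇒n2 ·f  → match P2@[9:9]
[10] read 'b'  n2⇒n3  → match P6@[9:10]
[11] read 'b'  n3⇒n16 ·f
[12] read 'b'  n16⇒n17
[13] read 'c'  n17⇒n18  → match P4@[9:13],P7@[12:13]
[14] read 'b'  n18⇒n10 ·f
[15] read 'b'  n10⇒n10 ·f
[16] read 'a'  n10⇒n11  → match P2@[16:16]
[17] read 'b'  n11⇒n12  → match P6@[16:17]
[18] read 'a'  n12⇒n13  → match P2@[18:18]
[19] read 'c'  n13⇒n1 ·f
[20] read 'c'  n1⇒n1 ·f
[21] read 'b'  n1⇒n10 ·f
[22] read 'b'  n10⇒n10 ·f
[23] read 'c'  n10⇒n19  → match P7@[22:23]
[24] read 'a'  n19⇒n2 ·f  → match P2@[24:24]
[25] read 'b'  n2⇒n3  → match P6@[24:25]
[26] read 'c'  n3⇒n4  → match P0@[23:26],P7@[25:26]
[27] read 'c'  n4⇒n1 ·f
[28] read 'a'  n1⇒n2  → match P2@[28:28]
[29] read 'b'  n2⇒n3  → match P6@[28:29]
[30] read 'c'  n3⇒n4  → match P0@[27:30],P7@[29:30]
[31] read 'a'  n4⇒n2 ·f  → match P2@[31:31]
[32] read 'a'  n2⇒n6 ·f  → match P2@[32:32],P5@[31:32]
[33] read 'a'  n6⇒n6 ·f  → match P2@[33:33],P5@[32:33]
[34] read 'a'  n6⇒n6 ·f  → match P2@[34:34],P5@[33:34]
[35] read 'a'  n6⇒n6 ·f  → match P2@[35:35],P5@[34:35]
[36] read 'a'  n6⇒n6 ·f  → match P2@[36:36],P5@[35:36]
[37] read 'a'  n6⇒n6 ·f  → match P2@[37:37],P5@[36:37]
[38] read 'b'  n6⇒n15 ·f  → match P6@[37:38]
[39] read 'b'  n15⇒n16
[40] read 'b'  n16⇒n17
[41] read 'c'  n17⇒n18  → match P4@[37:41],P7@[40:41]
[42] read 'b'  n18⇒n10 ·f
[43] read 'c'  n10⇒n19  → match P7@[42:43]
[44] read 'b'  n19⇒n10 ·f
[45] read 'c'  n10⇒n19  → match P7@[44:45]
[46] read 'c'  n19⇒n1 ·f
[47] read 'b'  n1⇒n10 ·f
[48] read 'c'  n10⇒n19  → match P7@[47:48]
[49] read 'a'  n19⇒n2 ·f  → match P2@[49:49]
[50] read 'c'  n2⇒n1 ·f
[51] read 'a'  n1⇒n2  → match P2@[51:51]
[52] read 'a'  n2⇒n6 ·f  → match P2@[52:52],P5@[51:52]
[53] read 'a'  n6⇒n6 ·f  → match P2@[53:53],P5@[52:53]

All matches (sorted): [[0,2],[1,2],[1,5],[2,6],[3,2],[4,6],[5,7],[6,2],[7,6],[8,0],[8,7],[9,2],[10,6],[13,4],[13,7],[16,2],[17,6],[18,2],[23,7],[24,2],[25,6],[26,0],[26,7],[28,2],[29,6],[30,0],[30,7],[31,2],[32,2],[32,5],[33,2],[33,5],[34,2],[34,5],[35,2],[35,5],[36,2],[36,5],[37,2],[37,5],[38,6],[41,4],[41,7],[43,7],[45,7],[48,7],[49,2],[51,2],[52,2],[52,5],[53,2],[53,5]]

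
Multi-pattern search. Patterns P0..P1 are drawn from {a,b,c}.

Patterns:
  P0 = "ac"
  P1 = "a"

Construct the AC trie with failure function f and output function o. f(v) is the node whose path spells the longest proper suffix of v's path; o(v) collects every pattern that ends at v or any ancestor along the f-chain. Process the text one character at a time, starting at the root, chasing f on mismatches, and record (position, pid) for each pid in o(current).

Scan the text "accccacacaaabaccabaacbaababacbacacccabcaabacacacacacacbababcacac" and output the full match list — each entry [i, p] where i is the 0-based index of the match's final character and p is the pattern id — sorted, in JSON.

Construct AC machine:
Trie (insert patterns):
  0='ε' goto a→1
  1='a' goto c→2  ←P1
  2='ac' goto ·  ←P0

BFS fail/out derivation:
  fail(1) 'a': from fail(0)=0 chase 'a': 0 ⇒ 0;  out={1}∪out(0)={1}
  fail(2) 'ac': from fail(1)=0 chase 'c': 0 ⇒ 0;  out={0}∪out(0)={0}

Text stream:
i=0 'a': node 0→1  ** P1@[0:0]
i=1 'c': node 1→2  ** P0@[0:1]
i=2 'c': node 2→0 (fail-walked)
i=3 'c': node 0→0
i=4 'c': node 0→0
i=5 'a': node 0→1  ** P1@[5:5]
i=6 'c': node 1→2  ** P0@[5:6]
i=7 'a': node 2→1 (fail-walked)  ** P1@[7:7]
i=8 'c': node 1→2  ** P0@[7:8]
i=9 'a': node 2→1 (fail-walked)  ** P1@[9:9]
i=10 'a': node 1→1 (fail-walked)  ** P1@[10:10]
i=11 'a': node 1→1 (fail-walked)  ** P1@[11:11]
i=12 'b': node 1→0 (fail-walked)
i=13 'a': node 0→1  ** P1@[13:13]
i=14 'c': node 1→2  ** P0@[13:14]
i=15 'c': node 2→0 (fail-walked)
i=16 'a': node 0→1  ** P1@[16:16]
i=17 'b': node 1→0 (fail-walked)
i=18 'a': node 0→1  ** P1@[18:18]
i=19 'a': node 1→1 (fail-walked)  ** P1@[19:19]
i=20 'c': node 1→2  ** P0@[19:20]
i=21 'b': node 2→0 (fail-walked)
i=22 'a': node 0→1  ** P1@[22:22]
i=23 'a': node 1→1 (fail-walked)  ** P1@[23:23]
i=24 'b': node 1→0 (fail-walked)
i=25 'a': node 0→1  ** P1@[25:25]
i=26 'b': node 1→0 (fail-walked)
i=27 'a': node 0→1  ** P1@[27:27]
i=28 'c': node 1→2  ** P0@[27:28]
i=29 'b': node 2→0 (fail-walked)
i=30 'a': node 0→1  ** P1@[30:30]
i=31 'c': node 1→2  ** P0@[30:31]
i=32 'a': node 2→1 (fail-walked)  ** P1@[32:32]
i=33 'c': node 1→2  ** P0@[32:33]
i=34 'c': node 2→0 (fail-walked)
i=35 'c': node 0→0
i=36 'a': node 0→1  ** P1@[36:36]
i=37 'b': node 1→0 (fail-walked)
i=38 'c': node 0→0
i=39 'a': node 0→1  ** P1@[39:39]
i=40 'a': node 1→1 (fail-walked)  ** P1@[40:40]
i=41 'b': node 1→0 (fail-walked)
i=42 'a': node 0→1  ** P1@[42:42]
i=43 'c': node 1→2  ** P0@[42:43]
i=44 'a': node 2→1 (fail-walked)  ** P1@[44:44]
i=45 'c': node 1→2  ** P0@[44:45]
i=46 'a': node 2→1 (fail-walked)  ** P1@[46:46]
i=47 'c': node 1→2  ** P0@[46:47]
i=48 'a': node 2→1 (fail-walked)  ** P1@[48:48]
i=49 'c': node 1→2  ** P0@[48:49]
i=50 'a': node 2→1 (fail-walked)  ** P1@[50:50]
i=51 'c': node 1→2  ** P0@[50:51]
i=52 'a': node 2→1 (fail-walked)  ** P1@[52:52]
i=53 'c': node 1→2  ** P0@[52:53]
i=54 'b': node 2→0 (fail-walked)
i=55 'a': node 0→1  ** P1@[55:55]
i=56 'b': node 1→0 (fail-walked)
i=57 'a': node 0→1  ** P1@[57:57]
i=58 'b': node 1→0 (fail-walked)
i=59 'c': node 0→0
i=60 'a': node 0→1  ** P1@[60:60]
i=61 'c': node 1→2  ** P0@[60:61]
i=62 'a': node 2→1 (fail-walked)  ** P1@[62:62]
i=63 'c': node 1→2  ** P0@[62:63]

All matches (sorted): [[0,1],[1,0],[5,1],[6,0],[7,1],[8,0],[9,1],[10,1],[11,1],[13,1],[14,0],[16,1],[18,1],[19,1],[20,0],[22,1],[23,1],[25,1],[27,1],[28,0],[30,1],[31,0],[32,1],[33,0],[36,1],[39,1],[40,1],[42,1],[43,0],[44,1],[45,0],[46,1],[47,0],[48,1],[49,0],[50,1],[51,0],[52,1],[53,0],[55,1],[57,1],[60,1],[61,0],[62,1],[63,0]]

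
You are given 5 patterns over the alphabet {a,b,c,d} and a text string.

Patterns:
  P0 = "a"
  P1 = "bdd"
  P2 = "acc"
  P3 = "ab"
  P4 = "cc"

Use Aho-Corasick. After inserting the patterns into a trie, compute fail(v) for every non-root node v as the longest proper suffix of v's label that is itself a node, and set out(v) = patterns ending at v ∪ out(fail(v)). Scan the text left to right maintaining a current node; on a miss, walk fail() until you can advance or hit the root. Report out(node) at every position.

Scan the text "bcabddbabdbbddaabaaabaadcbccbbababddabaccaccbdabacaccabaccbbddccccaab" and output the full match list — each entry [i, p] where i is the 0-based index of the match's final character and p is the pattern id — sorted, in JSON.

Build:
Trie (insert patterns):
  n0 'ε': a→1 b→2 c→8
  n1 'a': b→7 c→5  ←P0
  n2 'b': d→3
  n3 'bd': d→4
  n4 'bdd': ·  ←P1
  n5 'ac': c→6
  n6 'acc': ·  ←P2
  n7 'ab': ·  ←P3
  n8 'c': c→9
  n9 'cc': ·  ←P4

Failure links (BFS by depth):
  n1('a'): parent n0 fail=0; on 'a' 0 → fail=0;  out {0}∪∅={0}
  n2('b'): parent n0 fail=0; on 'b' 0 → fail=0;  out ∅∪∅=∅
  n8('c'): parent n0 fail=0; on 'c' 0 → fail=0;  out ∅∪∅=∅
  n3('bd'): parent n2 fail=0; on 'd' 0 → fail=0;  out ∅∪∅=∅
  n5('ac'): parent n1 fail=0; on 'c' 0 → fail=8;  out ∅∪∅=∅
  n7('ab'): parent n1 fail=0; on 'b' 0 → fail=2;  out {3}∪∅={3}
  n9('cc'): parent n8 fail=0; on 'c' 0 → fail=8;  out {4}∪∅={4}
  n4('bdd'): parent n3 fail=0; on 'd' 0 → fail=0;  out {1}∪∅={1}
  n6('acc'): parent n5 fail=8; on 'c' 8 → fail=9;  out {2}∪{4}={2,4}

Run:
[0] read 'b'  n0⇒n2
[1] read 'c'  n2⇒n8 ·f
[2] read 'a'  n8⇒n1 ·f  emit P0@[2:2]
[3] read 'b'  n1⇒n7  emit P3@[2:3]
[4] read 'd'  n7⇒n3 ·f
[5] read 'd'  n3⇒n4  emit P1@[3:5]
[6] read 'b'  n4⇒n2 ·f
[7] read 'a'  n2⇒n1 ·f  emit P0@[7:7]
[8] read 'b'  n1⇒n7  emit P3@[7:8]
[9] read 'd'  n7⇒n3 ·f
[10] read 'b'  n3⇒n2 ·f
[11] read 'b'  n2⇒n2 ·f
[12] read 'd'  n2⇒n3
[13] read 'd'  n3⇒n4  emit P1@[11:13]
[14] read 'a'  n4⇒n1 ·f  emit P0@[14:14]
[15] read 'a'  n1⇒n1 ·f  emit P0@[15:15]
[16] read 'b'  n1⇒n7  emit P3@[15:16]
[17] read 'a'  n7⇒n1 ·f  emit P0@[17:17]
[18] read 'a'  n1⇒n1 ·f  emit P0@[18:18]
[19] read 'a'  n1⇒n1 ·f  emit P0@[19:19]
[20] read 'b'  n1⇒n7  emit P3@[19:20]
[21] read 'a'  n7⇒n1 ·f  emit P0@[21:21]
[22] read 'a'  n1⇒n1 ·f  emit P0@[22:22]
[23] read 'd'  n1⇒n0 ·f
[24] read 'c'  n0⇒n8
[25] read 'b'  n8⇒n2 ·f
[26] read 'c'  n2⇒n8 ·f
[27] read 'c'  n8⇒n9  emit P4@[26:27]
[28] read 'b'  n9⇒n2 ·f
[29] read 'b'  n2⇒n2 ·f
[30] read 'a'  n2⇒n1 ·f  emit P0@[30:30]
[31] read 'b'  n1⇒n7  emit P3@[30:31]
[32] read 'a'  n7⇒n1 ·f  emit P0@[32:32]
[33] read 'b'  n1⇒n7  emit P3@[32:33]
[34] read 'd'  n7⇒n3 ·f
[35] read 'd'  n3⇒n4  emit P1@[33:35]
[36] read 'a'  n4⇒n1 ·f  emit P0@[36:36]
[37] read 'b'  n1⇒n7  emit P3@[36:37]
[38] read 'a'  n7⇒n1 ·f  emit P0@[38:38]
[39] read 'c'  n1⇒n5
[40] read 'c'  n5⇒n6  emit P2@[38:40],P4@[39:40]
[41] read 'a'  n6⇒n1 ·f  emit P0@[41:41]
[42] read 'c'  n1⇒n5
[43] read 'c'  n5⇒n6  emit P2@[41:43],P4@[42:43]
[44] read 'b'  n6⇒n2 ·f
[45] read 'd'  n2⇒n3
[46] read 'a'  n3⇒n1 ·f  emit P0@[46:46]
[47] read 'b'  n1⇒n7  emit P3@[46:47]
[48] read 'a'  n7⇒n1 ·f  emit P0@[48:48]
[49] read 'c'  n1⇒n5
[50] read 'a'  n5⇒n1 ·f  emit P0@[50:50]
[51] read 'c'  n1⇒n5
[52] read 'c'  n5⇒n6  emit P2@[50:52],P4@[51:52]
[53] read 'a'  n6⇒n1 ·f  emit P0@[53:53]
[54] read 'b'  n1⇒n7  emit P3@[53:54]
[55] read 'a'  n7⇒n1 ·f  emit P0@[55:55]
[56] read 'c'  n1⇒n5
[57] read 'c'  n5⇒n6  emit P2@[55:57],P4@[56:57]
[58] read 'b'  n6⇒n2 ·f
[59] read 'b'  n2⇒n2 ·f
[60] read 'd'  n2⇒n3
[61] read 'd'  n3⇒n4  emit P1@[59:61]
[62] read 'c'  n4⇒n8 ·f
[63] read 'c'  n8⇒n9  emit P4@[62:63]
[64] read 'c'  n9⇒n9 ·f  emit P4@[63:64]
[65] read 'c'  n9⇒n9 ·f  emit P4@[64:65]
[66] read 'a'  n9⇒n1 ·f  emit P0@[66:66]
[67] read 'a'  n1⇒n1 ·f  emit P0@[67:67]
[68] read 'b'  n1⇒n7  emit P3@[67:68]

All matches (sorted): [[2,0],[3,3],[5,1],[7,0],[8,3],[13,1],[14,0],[15,0],[16,3],[17,0],[18,0],[19,0],[20,3],[21,0],[22,0],[27,4],[30,0],[31,3],[32,0],[33,3],[35,1],[36,0],[37,3],[38,0],[40,2],[40,4],[41,0],[43,2],[43,4],[46,0],[47,3],[48,0],[50,0],[52,2],[52,4],[53,0],[54,3],[55,0],[57,2],[57,4],[61,1],[63,4],[64,4],[65,4],[66,0],[67,0],[68,3]]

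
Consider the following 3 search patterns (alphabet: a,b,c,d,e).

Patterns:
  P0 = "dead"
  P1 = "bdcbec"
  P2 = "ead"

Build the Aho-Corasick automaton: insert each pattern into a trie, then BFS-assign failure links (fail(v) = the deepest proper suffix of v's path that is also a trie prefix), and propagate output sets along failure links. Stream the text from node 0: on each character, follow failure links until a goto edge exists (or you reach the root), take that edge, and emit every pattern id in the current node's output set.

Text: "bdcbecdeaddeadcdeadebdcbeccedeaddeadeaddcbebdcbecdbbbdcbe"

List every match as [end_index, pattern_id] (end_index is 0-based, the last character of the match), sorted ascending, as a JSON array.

Build automaton:
Trie (insert patterns):
  0='ε' goto b→5 d→1 e→11
  1='d' goto e→2
  2='de' goto a→3
  3='dea' goto d→4
  4='dead' goto ·  ←P0
  5='b' goto d→6
  6='bd' goto c→7
  7='bdc' goto b→8
  8='bdcb' goto e→9
  9='bdcbe' goto c→10
  10='bdcbec' goto ·  ←P1
  11='e' goto a→12
  12='ea' goto d→13
  13='ead' goto ·  ←P2

Failure links (BFS by depth):
  n1('d'): parent n0 fail=0; on 'd' 0 → fail=0;  out ∅∪∅=∅
  n5('b'): parent n0 fail=0; on 'b' 0 → fail=0;  out ∅∪∅=∅
  n11('e'): parent n0 fail=0; on 'e' 0 → fail=0;  out ∅∪∅=∅
  n2('de'): parent n1 fail=0; on 'e' 0 → fail=11;  out ∅∪∅=∅
  n6('bd'): parent n5 fail=0; on 'd' 0 → fail=1;  out ∅∪∅=∅
  n12('ea'): parent n11 fail=0; on 'a' 0 → fail=0;  out ∅∪∅=∅
  n3('dea'): parent n2 fail=11; on 'a' 11 → fail=12;  out ∅∪∅=∅
  n7('bdc'): parent n6 fail=1; on 'c' 1→0 → fail=0;  out ∅∪∅=∅
  n13('ead'): parent n12 fail=0; on 'd' 0 → fail=1;  out {2}∪∅={2}
  n4('dead'): parent n3 fail=12; on 'd' 12 → fail=13;  out {0}∪{2}={0,2}
  n8('bdcb'): parent n7 fail=0; on 'b' 0 → fail=5;  out ∅∪∅=∅
  n9('bdcbe'): parent n8 fail=5; on 'e' 5→0 → fail=11;  out ∅∪∅=∅
  n10('bdcbec'): parent n9 fail=11; on 'c' 11→0 → fail=0;  out {1}∪∅={1}

Run:
[0] read 'b'  n0⇒n5
[1] read 'd'  n5⇒n6
[2] read 'c'  n6⇒n7
[3] read 'b'  n7⇒n8
[4] read 'e'  n8⇒n9
[5] read 'c'  n9⇒n10  ** P1@[0:5]
[6] read 'd'  n10⇒n1 (via fail)
[7] read 'e'  n1⇒n2
[8] read 'a'  n2⇒n3
[9] read 'd'  n3⇒n4  ** P0@[6:9],P2@[7:9]
[10] read 'd'  n4⇒n1 (via fail)
[11] read 'e'  n1⇒n2
[12] read 'a'  n2⇒n3
[13] read 'd'  n3⇒n4  ** P0@[10:13],P2@[11:13]
[14] read 'c'  n4⇒n0 (via fail)
[15] read 'd'  n0⇒n1
[16] read 'e'  n1⇒n2
[17] read 'a'  n2⇒n3
[18] read 'd'  n3⇒n4  ** P0@[15:18],P2@[16:18]
[19] read 'e'  n4⇒n2 (via fail)
[20] read 'b'  n2⇒n5 (via fail)
[21] read 'd'  n5⇒n6
[22] read 'c'  n6⇒n7
[23] read 'b'  n7⇒n8
[24] read 'e'  n8⇒n9
[25] read 'c'  n9⇒n10  ** P1@[20:25]
[26] read 'c'  n10⇒n0 (via fail)
[27] read 'e'  n0⇒n11
[28] read 'd'  n11⇒n1 (via fail)
[29] read 'e'  n1⇒n2
[30] read 'a'  n2⇒n3
[31] read 'd'  n3⇒n4  ** P0@[28:31],P2@[29:31]
[32] read 'd'  n4⇒n1 (via fail)
[33] read 'e'  n1⇒n2
[34] read 'a'  n2⇒n3
[35] read 'd'  n3⇒n4  ** P0@[32:35],P2@[33:35]
[36] read 'e'  n4⇒n2 (via fail)
[37] read 'a'  n2⇒n3
[38] read 'd'  n3⇒n4  ** P0@[35:38],P2@[36:38]
[39] read 'd'  n4⇒n1 (via fail)
[40] read 'c'  n1⇒n0 (via fail)
[41] read 'b'  n0⇒n5
[42] read 'e'  n5⇒n11 (via fail)
[43] read 'b'  n11⇒n5 (via fail)
[44] read 'd'  n5⇒n6
[45] read 'c'  n6⇒n7
[46] read 'b'  n7⇒n8
[47] read 'e'  n8⇒n9
[48] read 'c'  n9⇒n10  ** P1@[43:48]
[49] read 'd'  n10⇒n1 (via fail)
[50] read 'b'  n1⇒n5 (via fail)
[51] read 'b'  n5⇒n5 (via fail)
[52] read 'b'  n5⇒n5 (via fail)
[53] read 'd'  n5⇒n6
[54] read 'c'  n6⇒n7
[55] read 'b'  n7⇒n8
[56] read 'e'  n8⇒n9

Result: [[5,1],[9,0],[9,2],[13,0],[13,2],[18,0],[18,2],[25,1],[31,0],[31,2],[35,0],[35,2],[38,0],[38,2],[48,1]]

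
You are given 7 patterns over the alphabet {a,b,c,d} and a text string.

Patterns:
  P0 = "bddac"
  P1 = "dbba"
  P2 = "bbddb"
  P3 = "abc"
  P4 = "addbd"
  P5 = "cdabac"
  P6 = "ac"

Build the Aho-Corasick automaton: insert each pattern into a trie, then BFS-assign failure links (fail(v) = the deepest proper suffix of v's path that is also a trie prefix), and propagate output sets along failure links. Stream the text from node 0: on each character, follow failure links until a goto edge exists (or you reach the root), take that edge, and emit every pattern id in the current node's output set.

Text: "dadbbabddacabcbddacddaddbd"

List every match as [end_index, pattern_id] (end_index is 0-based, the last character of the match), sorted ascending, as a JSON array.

Construct AC machine:
Trie (insert patterns):
  0='ε' goto a→14 b→1 c→21 d→6
  1='b' goto b→10 d→2
  2='bd' goto d→3
  3='bdd' goto a→4
  4='bdda' goto c→5
  5='bddac' goto ·  [P0 ends]
  6='d' goto b→7
  7='db' goto b→8
  8='dbb' goto a→9
  9='dbba' goto ·  [P1 ends]
  10='bb' goto d→11
  11='bbd' goto d→12
  12='bbdd' goto b→13
  13='bbddb' goto ·  [P2 ends]
  14='a' goto b→15 c→27 d→17
  15='ab' goto c→16
  16='abc' goto ·  [P3 ends]
  17='ad' goto d→18
  18='add' goto b→19
  19='addb' goto d→20
  20='addbd' goto ·  [P4 ends]
  21='c' goto d→22
  22='cd' goto a→23
  23='cda' goto b→24
  24='cdab' goto a→25
  25='cdaba' goto c→26
  26='cdabac' goto ·  [P5 ends]
  27='ac' goto ·  [P6 ends]

BFS fail/out derivation:
  n1('b'): parent n0 fail=0; on 'b' 0 → fail=0;  out ∅∪∅=∅
  n6('d'): parent n0 fail=0; on 'd' 0 → fail=0;  out ∅∪∅=∅
  n14('a'): parent n0 fail=0; on 'a' 0 → fail=0;  out ∅∪∅=∅
  n21('c'): parent n0 fail=0; on 'c' 0 → fail=0;  out ∅∪∅=∅
  n2('bd'): parent n1 fail=0; on 'd' 0 → fail=6;  out ∅∪∅=∅
  n7('db'): parent n6 fail=0; on 'b' 0 → fail=1;  out ∅∪∅=∅
  n10('bb'): parent n1 fail=0; on 'b' 0 → fail=1;  out ∅∪∅=∅
  n15('ab'): parent n14 fail=0; on 'b' 0 → fail=1;  out ∅∪∅=∅
  n17('ad'): parent n14 fail=0; on 'd' 0 → fail=6;  out ∅∪∅=∅
  n22('cd'): parent n21 fail=0; on 'd' 0 → fail=6;  out ∅∪∅=∅
  n27('ac'): parent n14 fail=0; on 'c' 0 → fail=21;  out {6}∪∅={6}
  n3('bdd'): parent n2 fail=6; on 'd' 6→0 → fail=6;  out ∅∪∅=∅
  n8('dbb'): parent n7 fail=1; on 'b' 1 → fail=10;  out ∅∪∅=∅
  n11('bbd'): parent n10 fail=1; on 'd' 1 → fail=2;  out ∅∪∅=∅
  n16('abc'): parent n15 fail=1; on 'c' 1→0 → fail=21;  out {3}∪∅={3}
  n18('add'): parent n17 fail=6; on 'd' 6→0 → fail=6;  out ∅∪∅=∅
  n23('cda'): parent n22 fail=6; on 'a' 6→0 → fail=14;  out ∅∪∅=∅
  n4('bdda'): parent n3 fail=6; on 'a' 6→0 → fail=14;  out ∅∪∅=∅
  n9('dbba'): parent n8 fail=10; on 'a' 10→1→0 → fail=14;  out {1}∪∅={1}
  n12('bbdd'): parent n11 fail=2; on 'd' 2 → fail=3;  out ∅∪∅=∅
  n19('addb'): parent n18 fail=6; on 'b' 6 → fail=7;  out ∅∪∅=∅
  n24('cdab'): parent n23 fail=14; on 'b' 14 → fail=15;  out ∅∪∅=∅
  n5('bddac'): parent n4 fail=14; on 'c' 14 → fail=27;  out {0}∪{6}={0,6}
  n13('bbddb'): parent n12 fail=3; on 'b' 3→6 → fail=7;  out {2}∪∅={2}
  n20('addbd'): parent n19 fail=7; on 'd' 7→1 → fail=2;  out {4}∪∅={4}
  n25('cdaba'): parent n24 fail=15; on 'a' 15→1→0 → fail=14;  out ∅∪∅=∅
  n26('cdabac'): parent n25 fail=14; on 'c' 14 → fail=27;  out {5}∪{6}={5,6}

Scan:
pos 0 'd': at 6
pos 1 'a': at 14 (fail-walked)
pos 2 'd': at 17
pos 3 'b': at 7 (fail-walked)
pos 4 'b': at 8
pos 5 'a': at 9  ** P1@[2:5]
pos 6 'b': at 15 (fail-walked)
pos 7 'd': at 2 (fail-walked)
pos 8 'd': at 3
pos 9 'a': at 4
pos 10 'c': at 5  ** P0@[6:10],P6@[9:10]
pos 11 'a': at 14 (fail-walked)
pos 12 'b': at 15
pos 13 'c': at 16  ** P3@[11:13]
pos 14 'b': at 1 (fail-walked)
pos 15 'd': at 2
pos 16 'd': at 3
pos 17 'a': at 4
pos 18 'c': at 5  ** P0@[14:18],P6@[17:18]
pos 19 'd': at 22 (fail-walked)
pos 20 'd': at 6 (fail-walked)
pos 21 'a': at 14 (fail-walked)
pos 22 'd': at 17
pos 23 'd': at 18
pos 24 'b': at 19
pos 25 'd': at 20  ** P4@[21:25]

Result: [[5,1],[10,0],[10,6],[13,3],[18,0],[18,6],[25,4]]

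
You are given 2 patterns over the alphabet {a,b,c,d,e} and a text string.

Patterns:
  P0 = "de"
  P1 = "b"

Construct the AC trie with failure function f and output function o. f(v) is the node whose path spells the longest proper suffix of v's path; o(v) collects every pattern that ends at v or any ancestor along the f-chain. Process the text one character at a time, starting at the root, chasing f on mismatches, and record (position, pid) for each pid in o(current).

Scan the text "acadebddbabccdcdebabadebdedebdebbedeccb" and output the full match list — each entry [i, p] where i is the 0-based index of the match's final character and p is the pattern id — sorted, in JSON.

Build:
Trie (insert patterns):
  0='ε' goto b→3 d→1
  1='d' goto e→2
  2='de' goto ·  ←P0
  3='b' goto ·  ←P1

Failure links (BFS by depth):
  fail(1) 'd': from fail(0)=0 chase 'd': 0 ⇒ 0;  out=∅∪out(0)=∅
  fail(3) 'b': from fail(0)=0 chase 'b': 0 ⇒ 0;  out={1}∪out(0)={1}
  fail(2) 'de': from fail(1)=0 chase 'e': 0 ⇒ 0;  out={0}∪out(0)={0}

Scan:
[0] read 'a'  n0⇒n0
[1] read 'c'  n0⇒n0
[2] read 'a'  n0⇒n0
[3] read 'd'  n0⇒n1
[4] read 'e'  n1⇒n2  ** P0@[3:4]
[5] read 'b'  n2⇒n3 (fail-walked)  ** P1@[5:5]
[6] read 'd'  n3⇒n1 (fail-walked)
[7] read 'd'  n1⇒n1 (fail-walked)
[8] read 'b'  n1⇒n3 (fail-walked)  ** P1@[8:8]
[9] read 'a'  n3⇒n0 (fail-walked)
[10] read 'b'  n0⇒n3  ** P1@[10:10]
[11] read 'c'  n3⇒n0 (fail-walked)
[12] read 'c'  n0⇒n0
[13] read 'd'  n0⇒n1
[14] read 'c'  n1⇒n0 (fail-walked)
[15] read 'd'  n0⇒n1
[16] read 'e'  n1⇒n2  ** P0@[15:16]
[17] read 'b'  n2⇒n3 (fail-walked)  ** P1@[17:17]
[18] read 'a'  n3⇒n0 (fail-walked)
[19] read 'b'  n0⇒n3  ** P1@[19:19]
[20] read 'a'  n3⇒n0 (fail-walked)
[21] read 'd'  n0⇒n1
[22] read 'e'  n1⇒n2  ** P0@[21:22]
[23] read 'b'  n2⇒n3 (fail-walked)  ** P1@[23:23]
[24] read 'd'  n3⇒n1 (fail-walked)
[25] read 'e'  n1⇒n2  ** P0@[24:25]
[26] read 'd'  n2⇒n1 (fail-walked)
[27] read 'e'  n1⇒n2  ** P0@[26:27]
[28] read 'b'  n2⇒n3 (fail-walked)  ** P1@[28:28]
[29] read 'd'  n3⇒n1 (fail-walked)
[30] read 'e'  n1⇒n2  ** P0@[29:30]
[31] read 'b'  n2⇒n3 (fail-walked)  ** P1@[31:31]
[32] read 'b'  n3⇒n3 (fail-walked)  ** P1@[32:32]
[33] read 'e'  n3⇒n0 (fail-walked)
[34] read 'd'  n0⇒n1
[35] read 'e'  n1⇒n2  ** P0@[34:35]
[36] read 'c'  n2⇒n0 (fail-walked)
[37] read 'c'  n0⇒n0
[38] read 'b'  n0⇒n3  ** P1@[38:38]

All matches (sorted): [[4,0],[5,1],[8,1],[10,1],[16,0],[17,1],[19,1],[22,0],[23,1],[25,0],[27,0],[28,1],[30,0],[31,1],[32,1],[35,0],[38,1]]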